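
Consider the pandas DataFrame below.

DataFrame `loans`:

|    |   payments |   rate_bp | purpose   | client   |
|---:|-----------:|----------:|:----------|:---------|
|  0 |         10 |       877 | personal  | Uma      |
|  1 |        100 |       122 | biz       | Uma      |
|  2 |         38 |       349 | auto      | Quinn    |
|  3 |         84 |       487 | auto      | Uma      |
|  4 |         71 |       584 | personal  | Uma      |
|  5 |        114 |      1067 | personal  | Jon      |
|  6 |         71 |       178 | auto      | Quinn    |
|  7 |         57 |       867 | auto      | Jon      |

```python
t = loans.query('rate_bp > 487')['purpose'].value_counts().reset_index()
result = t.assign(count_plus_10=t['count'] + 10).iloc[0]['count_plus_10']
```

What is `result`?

filter rows where rate_bp > 487:
   payments  rate_bp   purpose client
0        10      877  personal    Uma
4        71      584  personal    Uma
5       114     1067  personal    Jon
7        57      867      auto    Jon
value_counts of purpose:
purpose
personal    3
auto        1
Name: count, dtype: int64
reset_index():
    purpose  count
0  personal      3
1      auto      1
add column count_plus_10 = t['count'] + 10:
    purpose  count  count_plus_10
0  personal      3             13
1      auto      1             11
Hence 13.

13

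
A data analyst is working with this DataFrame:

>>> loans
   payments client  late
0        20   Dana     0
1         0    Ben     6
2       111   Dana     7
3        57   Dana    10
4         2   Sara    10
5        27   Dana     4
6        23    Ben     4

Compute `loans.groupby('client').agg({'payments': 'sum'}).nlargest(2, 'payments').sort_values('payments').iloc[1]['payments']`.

215

group by client, sum of payments:
        payments
client          
Ben           23
Dana         215
Sara           2
take 2 rows with largest payments:
        payments
client          
Dana         215
Ben           23
sort by payments:
        payments
client          
Ben           23
Dana         215
Then the value at position 1, column 'payments': 215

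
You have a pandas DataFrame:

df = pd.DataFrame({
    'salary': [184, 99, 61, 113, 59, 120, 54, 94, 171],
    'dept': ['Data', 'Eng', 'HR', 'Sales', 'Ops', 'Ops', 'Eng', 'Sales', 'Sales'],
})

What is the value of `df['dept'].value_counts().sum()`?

value_counts of dept:
dept
Sales    3
Eng      2
Ops      2
Data     1
HR       1
Name: count, dtype: int64
Reading off the sum of the resulting series, we get 9.

9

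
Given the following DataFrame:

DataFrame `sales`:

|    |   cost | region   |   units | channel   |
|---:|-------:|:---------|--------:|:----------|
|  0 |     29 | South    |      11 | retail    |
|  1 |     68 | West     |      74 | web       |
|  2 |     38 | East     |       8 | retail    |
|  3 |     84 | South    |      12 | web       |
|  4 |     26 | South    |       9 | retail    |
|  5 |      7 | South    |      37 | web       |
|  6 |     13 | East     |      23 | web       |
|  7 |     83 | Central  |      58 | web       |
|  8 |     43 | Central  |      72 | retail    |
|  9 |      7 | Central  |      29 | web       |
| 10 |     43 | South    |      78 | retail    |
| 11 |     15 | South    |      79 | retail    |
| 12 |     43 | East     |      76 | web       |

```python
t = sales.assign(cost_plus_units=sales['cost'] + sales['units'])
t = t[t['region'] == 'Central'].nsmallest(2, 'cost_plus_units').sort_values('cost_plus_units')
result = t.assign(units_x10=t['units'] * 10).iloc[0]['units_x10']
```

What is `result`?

290

add column cost_plus_units = sales['cost'] + sales['units']:
    cost   region  units channel  cost_plus_units
0     29    South     11  retail               40
1     68     West     74     web              142
2     38     East      8  retail               46
3     84    South     12     web               96
4     26    South      9  retail               35
5      7    South     37     web               44
6     13     East     23     web               36
7     83  Central     58     web              141
8     43  Central     72  retail              115
9      7  Central     29     web               36
10    43    South     78  retail              121
11    15    South     79  retail               94
12    43     East     76     web              119
filter rows where region == 'Central':
   cost   region  units channel  cost_plus_units
7    83  Central     58     web              141
8    43  Central     72  retail              115
9     7  Central     29     web               36
take 2 rows with smallest cost_plus_units:
   cost   region  units channel  cost_plus_units
9     7  Central     29     web               36
8    43  Central     72  retail              115
sort by cost_plus_units:
   cost   region  units channel  cost_plus_units
9     7  Central     29     web               36
8    43  Central     72  retail              115
add column units_x10 = t['units'] * 10:
   cost   region  units channel  cost_plus_units  units_x10
9     7  Central     29     web               36        290
8    43  Central     72  retail              115        720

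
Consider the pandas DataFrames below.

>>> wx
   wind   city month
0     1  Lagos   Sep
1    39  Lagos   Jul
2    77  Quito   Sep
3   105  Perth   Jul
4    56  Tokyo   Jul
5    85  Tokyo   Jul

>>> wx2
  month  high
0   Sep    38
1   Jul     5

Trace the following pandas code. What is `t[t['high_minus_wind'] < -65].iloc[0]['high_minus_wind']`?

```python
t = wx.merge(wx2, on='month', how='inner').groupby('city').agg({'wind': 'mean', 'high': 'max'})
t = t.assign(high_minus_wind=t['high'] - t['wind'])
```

merge on 'month' (how='inner') → 6 rows:
   wind   city month  high
0     1  Lagos   Sep    38
1    39  Lagos   Jul     5
2    77  Quito   Sep    38
3   105  Perth   Jul     5
4    56  Tokyo   Jul     5
5    85  Tokyo   Jul     5
group by city: mean(wind), max(high):
        wind  high
city              
Lagos   20.0    38
Perth  105.0     5
Quito   77.0    38
Tokyo   70.5     5
add column high_minus_wind = t['high'] - t['wind']:
        wind  high  high_minus_wind
city                               
Lagos   20.0    38             18.0
Perth  105.0     5           -100.0
Quito   77.0    38            -39.0
Tokyo   70.5     5            -65.5
filter rows where high_minus_wind < -65:
        wind  high  high_minus_wind
city                               
Perth  105.0     5           -100.0
Tokyo   70.5     5            -65.5
The value at position 0, column 'high_minus_wind' is -100.0.

-100.0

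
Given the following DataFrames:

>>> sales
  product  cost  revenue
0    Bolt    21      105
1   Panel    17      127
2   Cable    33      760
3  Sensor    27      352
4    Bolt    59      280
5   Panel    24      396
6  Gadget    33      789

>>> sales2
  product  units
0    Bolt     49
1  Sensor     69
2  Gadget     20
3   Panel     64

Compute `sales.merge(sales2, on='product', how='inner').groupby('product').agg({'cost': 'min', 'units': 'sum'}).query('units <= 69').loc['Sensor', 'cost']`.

merge on 'product' (how='inner') → 6 rows:
  product  cost  revenue  units
0    Bolt    21      105     49
1   Panel    17      127     64
2  Sensor    27      352     69
3    Bolt    59      280     49
4   Panel    24      396     64
5  Gadget    33      789     20
group by product: min(cost), sum(units):
         cost  units
product             
Bolt       21     98
Gadget     33     20
Panel      17    128
Sensor     27     69
filter rows where units <= 69:
         cost  units
product             
Gadget     33     20
Sensor     27     69
Reading off the value at row 'Sensor', column 'cost', we get 27.

27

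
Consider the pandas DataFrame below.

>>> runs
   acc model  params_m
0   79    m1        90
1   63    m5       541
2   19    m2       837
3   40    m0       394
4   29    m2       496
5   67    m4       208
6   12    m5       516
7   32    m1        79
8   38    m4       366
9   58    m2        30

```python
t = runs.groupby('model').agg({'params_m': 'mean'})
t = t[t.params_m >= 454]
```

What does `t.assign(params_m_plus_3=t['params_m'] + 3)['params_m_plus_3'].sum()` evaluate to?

988.833333333

group by model, mean of params_m:
         params_m
model            
m0     394.000000
m1      84.500000
m2     454.333333
m4     287.000000
m5     528.500000
filter rows where params_m >= 454:
         params_m
model            
m2     454.333333
m5     528.500000
add column params_m_plus_3 = t['params_m'] + 3:
         params_m  params_m_plus_3
model                             
m2     454.333333       457.333333
m5     528.500000       531.500000
Then the sum of column 'params_m_plus_3': 988.833333333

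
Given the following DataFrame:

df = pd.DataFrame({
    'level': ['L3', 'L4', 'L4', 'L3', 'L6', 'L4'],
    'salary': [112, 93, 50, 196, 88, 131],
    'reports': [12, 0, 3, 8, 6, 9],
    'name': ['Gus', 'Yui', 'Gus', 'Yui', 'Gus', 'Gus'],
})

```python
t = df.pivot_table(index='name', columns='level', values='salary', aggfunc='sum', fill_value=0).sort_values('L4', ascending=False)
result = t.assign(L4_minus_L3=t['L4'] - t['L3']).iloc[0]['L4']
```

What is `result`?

pivot: rows=name, cols=level, sum(salary):
level   L3   L4  L6
name               
Gus    112  181  88
Yui    196   93   0
sort by L4 descending:
level   L3   L4  L6
name               
Gus    112  181  88
Yui    196   93   0
add column L4_minus_L3 = t['L4'] - t['L3']:
level   L3   L4  L6  L4_minus_L3
name                            
Gus    112  181  88           69
Yui    196   93   0         -103
Then the value at position 0, column 'L4': 181

181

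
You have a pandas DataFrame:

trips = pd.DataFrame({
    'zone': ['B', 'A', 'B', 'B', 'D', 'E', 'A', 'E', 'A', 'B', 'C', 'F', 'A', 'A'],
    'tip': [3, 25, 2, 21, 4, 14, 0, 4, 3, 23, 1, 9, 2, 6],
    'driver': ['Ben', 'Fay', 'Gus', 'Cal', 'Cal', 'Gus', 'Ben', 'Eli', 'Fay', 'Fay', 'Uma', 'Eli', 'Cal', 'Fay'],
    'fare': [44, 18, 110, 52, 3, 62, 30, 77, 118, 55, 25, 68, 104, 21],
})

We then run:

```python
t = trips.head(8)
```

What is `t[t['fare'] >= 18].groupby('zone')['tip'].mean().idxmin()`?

B

take first 8 rows:
  zone  tip driver  fare
0    B    3    Ben    44
1    A   25    Fay    18
2    B    2    Gus   110
3    B   21    Cal    52
4    D    4    Cal     3
5    E   14    Gus    62
6    A    0    Ben    30
7    E    4    Eli    77
filter rows where fare >= 18:
  zone  tip driver  fare
0    B    3    Ben    44
1    A   25    Fay    18
2    B    2    Gus   110
3    B   21    Cal    52
5    E   14    Gus    62
6    A    0    Ben    30
7    E    4    Eli    77
group by zone, mean of tip:
zone
A    12.500000
B     8.666667
E     9.000000
Name: tip, dtype: float64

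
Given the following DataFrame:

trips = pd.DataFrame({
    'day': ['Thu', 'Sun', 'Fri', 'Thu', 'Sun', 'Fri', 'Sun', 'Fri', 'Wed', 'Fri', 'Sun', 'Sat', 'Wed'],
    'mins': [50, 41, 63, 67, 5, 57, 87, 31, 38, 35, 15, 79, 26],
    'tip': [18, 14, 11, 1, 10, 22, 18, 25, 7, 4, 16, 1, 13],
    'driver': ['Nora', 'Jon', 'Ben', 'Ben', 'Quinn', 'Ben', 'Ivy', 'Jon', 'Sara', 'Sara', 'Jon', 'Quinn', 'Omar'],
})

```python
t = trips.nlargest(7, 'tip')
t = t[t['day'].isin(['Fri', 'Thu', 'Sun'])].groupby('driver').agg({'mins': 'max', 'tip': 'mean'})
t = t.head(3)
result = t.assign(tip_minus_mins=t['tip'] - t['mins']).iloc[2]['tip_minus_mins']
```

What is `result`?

take 7 rows with largest tip:
    day  mins  tip driver
7   Fri    31   25    Jon
5   Fri    57   22    Ben
0   Thu    50   18   Nora
6   Sun    87   18    Ivy
10  Sun    15   16    Jon
1   Sun    41   14    Jon
12  Wed    26   13   Omar
filter rows where day in ['Fri', 'Thu', 'Sun']:
    day  mins  tip driver
7   Fri    31   25    Jon
5   Fri    57   22    Ben
0   Thu    50   18   Nora
6   Sun    87   18    Ivy
10  Sun    15   16    Jon
1   Sun    41   14    Jon
group by driver: max(mins), mean(tip):
        mins        tip
driver                 
Ben       57  22.000000
Ivy       87  18.000000
Jon       41  18.333333
Nora      50  18.000000
take first 3 rows:
        mins        tip
driver                 
Ben       57  22.000000
Ivy       87  18.000000
Jon       41  18.333333
add column tip_minus_mins = t['tip'] - t['mins']:
        mins        tip  tip_minus_mins
driver                                 
Ben       57  22.000000      -35.000000
Ivy       87  18.000000      -69.000000
Jon       41  18.333333      -22.666667
value at position 2, column 'tip_minus_mins' → -22.6666666667

-22.6666666667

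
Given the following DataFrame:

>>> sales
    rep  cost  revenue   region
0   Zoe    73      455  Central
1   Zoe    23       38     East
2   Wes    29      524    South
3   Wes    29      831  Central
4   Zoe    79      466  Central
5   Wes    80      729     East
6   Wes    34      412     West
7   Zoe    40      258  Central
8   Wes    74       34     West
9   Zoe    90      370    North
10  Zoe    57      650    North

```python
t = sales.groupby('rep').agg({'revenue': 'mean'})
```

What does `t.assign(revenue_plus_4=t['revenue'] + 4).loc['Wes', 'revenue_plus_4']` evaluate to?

510.0

group by rep, mean of revenue:
        revenue
rep            
Wes  506.000000
Zoe  372.833333
add column revenue_plus_4 = t['revenue'] + 4:
        revenue  revenue_plus_4
rep                            
Wes  506.000000      510.000000
Zoe  372.833333      376.833333
Finally, value at row 'Wes', column 'revenue_plus_4' = 510.0.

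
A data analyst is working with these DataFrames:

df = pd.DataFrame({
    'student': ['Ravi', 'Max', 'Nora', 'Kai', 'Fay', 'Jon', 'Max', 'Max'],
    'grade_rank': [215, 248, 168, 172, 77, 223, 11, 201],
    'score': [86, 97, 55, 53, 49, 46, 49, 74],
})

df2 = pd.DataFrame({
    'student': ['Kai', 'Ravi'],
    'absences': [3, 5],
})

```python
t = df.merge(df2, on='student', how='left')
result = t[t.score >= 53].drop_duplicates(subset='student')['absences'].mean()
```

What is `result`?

4.0

merge on 'student' (how='left') → 8 rows:
  student  grade_rank  score  absences
0    Ravi         215     86       5.0
1     Max         248     97       NaN
2    Nora         168     55       NaN
3     Kai         172     53       3.0
4     Fay          77     49       NaN
5     Jon         223     46       NaN
6     Max          11     49       NaN
7     Max         201     74       NaN
filter rows where score >= 53:
  student  grade_rank  score  absences
0    Ravi         215     86       5.0
1     Max         248     97       NaN
2    Nora         168     55       NaN
3     Kai         172     53       3.0
7     Max         201     74       NaN
drop duplicate student (keep=first):
  student  grade_rank  score  absences
0    Ravi         215     86       5.0
1     Max         248     97       NaN
2    Nora         168     55       NaN
3     Kai         172     53       3.0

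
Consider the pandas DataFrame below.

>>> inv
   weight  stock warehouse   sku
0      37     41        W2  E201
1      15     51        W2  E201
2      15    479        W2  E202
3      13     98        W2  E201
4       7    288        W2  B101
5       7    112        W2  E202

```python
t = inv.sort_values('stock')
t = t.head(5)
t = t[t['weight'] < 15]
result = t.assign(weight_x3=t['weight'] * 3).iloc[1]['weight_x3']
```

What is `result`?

sort by stock:
   weight  stock warehouse   sku
0      37     41        W2  E201
1      15     51        W2  E201
3      13     98        W2  E201
5       7    112        W2  E202
4       7    288        W2  B101
2      15    479        W2  E202
take first 5 rows:
   weight  stock warehouse   sku
0      37     41        W2  E201
1      15     51        W2  E201
3      13     98        W2  E201
5       7    112        W2  E202
4       7    288        W2  B101
filter rows where weight < 15:
   weight  stock warehouse   sku
3      13     98        W2  E201
5       7    112        W2  E202
4       7    288        W2  B101
add column weight_x3 = t['weight'] * 3:
   weight  stock warehouse   sku  weight_x3
3      13     98        W2  E201         39
5       7    112        W2  E202         21
4       7    288        W2  B101         21
value at position 1, column 'weight_x3' → 21

21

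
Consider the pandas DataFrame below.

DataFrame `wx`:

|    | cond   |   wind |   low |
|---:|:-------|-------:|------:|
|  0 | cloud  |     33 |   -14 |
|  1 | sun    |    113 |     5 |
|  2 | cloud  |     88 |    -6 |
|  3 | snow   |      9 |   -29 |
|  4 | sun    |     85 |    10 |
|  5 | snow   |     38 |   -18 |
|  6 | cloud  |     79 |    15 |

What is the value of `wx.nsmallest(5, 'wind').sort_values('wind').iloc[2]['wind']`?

take 5 rows with smallest wind:
    cond  wind  low
3   snow     9  -29
0  cloud    33  -14
5   snow    38  -18
6  cloud    79   15
4    sun    85   10
sort by wind:
    cond  wind  low
3   snow     9  -29
0  cloud    33  -14
5   snow    38  -18
6  cloud    79   15
4    sun    85   10
The value at position 2, column 'wind' is 38.

38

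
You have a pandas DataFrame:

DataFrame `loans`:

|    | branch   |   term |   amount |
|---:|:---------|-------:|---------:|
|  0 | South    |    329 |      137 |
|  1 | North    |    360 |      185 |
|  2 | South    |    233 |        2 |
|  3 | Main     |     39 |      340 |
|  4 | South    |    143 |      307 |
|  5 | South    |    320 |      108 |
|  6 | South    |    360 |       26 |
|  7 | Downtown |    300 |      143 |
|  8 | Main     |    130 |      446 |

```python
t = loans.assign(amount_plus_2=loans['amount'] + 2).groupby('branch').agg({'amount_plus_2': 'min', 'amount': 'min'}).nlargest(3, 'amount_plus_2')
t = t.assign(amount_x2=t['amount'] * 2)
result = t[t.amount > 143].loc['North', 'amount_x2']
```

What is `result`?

370

add column amount_plus_2 = loans['amount'] + 2:
     branch  term  amount  amount_plus_2
0     South   329     137            139
1     North   360     185            187
2     South   233       2              4
3      Main    39     340            342
4     South   143     307            309
5     South   320     108            110
6     South   360      26             28
7  Downtown   300     143            145
8      Main   130     446            448
group by branch: min(amount_plus_2), min(amount):
          amount_plus_2  amount
branch                         
Downtown            145     143
Main                342     340
North               187     185
South                 4       2
take 3 rows with largest amount_plus_2:
          amount_plus_2  amount
branch                         
Main                342     340
North               187     185
Downtown            145     143
add column amount_x2 = t['amount'] * 2:
          amount_plus_2  amount  amount_x2
branch                                    
Main                342     340        680
North               187     185        370
Downtown            145     143        286
filter rows where amount > 143:
        amount_plus_2  amount  amount_x2
branch                                  
Main              342     340        680
North             187     185        370
Hence 370.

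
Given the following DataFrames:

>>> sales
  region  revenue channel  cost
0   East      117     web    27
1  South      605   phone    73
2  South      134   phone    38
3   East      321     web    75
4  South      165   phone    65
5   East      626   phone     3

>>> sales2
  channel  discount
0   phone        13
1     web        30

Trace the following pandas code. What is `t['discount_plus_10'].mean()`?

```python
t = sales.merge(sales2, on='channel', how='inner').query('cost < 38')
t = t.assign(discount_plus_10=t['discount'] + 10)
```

merge on 'channel' (how='inner') → 6 rows:
  region  revenue channel  cost  discount
0   East      117     web    27        30
1  South      605   phone    73        13
2  South      134   phone    38        13
3   East      321     web    75        30
4  South      165   phone    65        13
5   East      626   phone     3        13
filter rows where cost < 38:
  region  revenue channel  cost  discount
0   East      117     web    27        30
5   East      626   phone     3        13
add column discount_plus_10 = t['discount'] + 10:
  region  revenue channel  cost  discount  discount_plus_10
0   East      117     web    27        30                40
5   East      626   phone     3        13                23
Finally, mean of column 'discount_plus_10' = 31.5.

31.5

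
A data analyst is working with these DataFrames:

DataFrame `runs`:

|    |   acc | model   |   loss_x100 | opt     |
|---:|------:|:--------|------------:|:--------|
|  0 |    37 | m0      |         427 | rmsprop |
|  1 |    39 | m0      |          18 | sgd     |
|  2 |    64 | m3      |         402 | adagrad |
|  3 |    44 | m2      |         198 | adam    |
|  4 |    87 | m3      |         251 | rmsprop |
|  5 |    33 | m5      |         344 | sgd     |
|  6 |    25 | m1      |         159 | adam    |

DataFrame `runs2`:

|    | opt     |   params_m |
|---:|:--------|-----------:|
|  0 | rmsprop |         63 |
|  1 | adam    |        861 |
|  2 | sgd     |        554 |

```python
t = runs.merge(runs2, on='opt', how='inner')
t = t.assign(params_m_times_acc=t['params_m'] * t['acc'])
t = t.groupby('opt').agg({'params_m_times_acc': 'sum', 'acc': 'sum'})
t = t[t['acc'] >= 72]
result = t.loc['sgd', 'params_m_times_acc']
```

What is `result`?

merge on 'opt' (how='inner') → 6 rows:
   acc model  loss_x100      opt  params_m
0   37    m0        427  rmsprop        63
1   39    m0         18      sgd       554
2   44    m2        198     adam       861
3   87    m3        251  rmsprop        63
4   33    m5        344      sgd       554
5   25    m1        159     adam       861
add column params_m_times_acc = t['params_m'] * t['acc']:
   acc model  loss_x100      opt  params_m  params_m_times_acc
0   37    m0        427  rmsprop        63                2331
1   39    m0         18      sgd       554               21606
2   44    m2        198     adam       861               37884
3   87    m3        251  rmsprop        63                5481
4   33    m5        344      sgd       554               18282
5   25    m1        159     adam       861               21525
group by opt: sum(params_m_times_acc), sum(acc):
         params_m_times_acc  acc
opt                             
adam                  59409   69
rmsprop                7812  124
sgd                   39888   72
filter rows where acc >= 72:
         params_m_times_acc  acc
opt                             
rmsprop                7812  124
sgd                   39888   72
So loc['sgd', 'params_m_times_acc'] = 39888.

39888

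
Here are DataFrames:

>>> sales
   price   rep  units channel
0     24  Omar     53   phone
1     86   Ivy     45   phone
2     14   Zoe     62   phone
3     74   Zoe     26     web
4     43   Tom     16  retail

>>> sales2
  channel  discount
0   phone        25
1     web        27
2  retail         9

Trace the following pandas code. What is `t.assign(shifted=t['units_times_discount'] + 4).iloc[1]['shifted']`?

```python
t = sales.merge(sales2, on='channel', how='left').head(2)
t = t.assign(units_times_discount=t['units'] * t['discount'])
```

merge on 'channel' (how='left') → 5 rows:
   price   rep  units channel  discount
0     24  Omar     53   phone        25
1     86   Ivy     45   phone        25
2     14   Zoe     62   phone        25
3     74   Zoe     26     web        27
4     43   Tom     16  retail         9
take first 2 rows:
   price   rep  units channel  discount
0     24  Omar     53   phone        25
1     86   Ivy     45   phone        25
add column units_times_discount = t['units'] * t['discount']:
   price   rep  units channel  discount  units_times_discount
0     24  Omar     53   phone        25                  1325
1     86   Ivy     45   phone        25                  1125
add column shifted = t['units_times_discount'] + 4:
   price   rep  units channel  discount  units_times_discount  shifted
0     24  Omar     53   phone        25                  1325     1329
1     86   Ivy     45   phone        25                  1125     1129
Then the value at position 1, column 'shifted': 1129

1129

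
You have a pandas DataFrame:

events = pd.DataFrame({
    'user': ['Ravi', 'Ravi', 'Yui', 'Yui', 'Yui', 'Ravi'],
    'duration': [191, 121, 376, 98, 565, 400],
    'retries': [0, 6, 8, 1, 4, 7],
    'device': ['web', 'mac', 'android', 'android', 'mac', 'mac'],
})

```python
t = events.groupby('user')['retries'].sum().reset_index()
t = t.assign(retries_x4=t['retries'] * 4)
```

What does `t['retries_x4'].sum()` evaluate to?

group by user, sum of retries:
user
Ravi    13
Yui     13
Name: retries, dtype: int64
reset_index():
   user  retries
0  Ravi       13
1   Yui       13
add column retries_x4 = t['retries'] * 4:
   user  retries  retries_x4
0  Ravi       13          52
1   Yui       13          52
Finally, sum of column 'retries_x4' = 104.

104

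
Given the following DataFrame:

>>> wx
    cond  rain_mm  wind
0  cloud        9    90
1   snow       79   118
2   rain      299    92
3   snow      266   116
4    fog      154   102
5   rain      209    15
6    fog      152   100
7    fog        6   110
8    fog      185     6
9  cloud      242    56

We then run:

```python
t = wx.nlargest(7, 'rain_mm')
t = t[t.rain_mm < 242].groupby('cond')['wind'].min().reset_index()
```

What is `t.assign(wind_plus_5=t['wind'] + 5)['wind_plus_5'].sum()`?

31

take 7 rows with largest rain_mm:
    cond  rain_mm  wind
2   rain      299    92
3   snow      266   116
9  cloud      242    56
5   rain      209    15
8    fog      185     6
4    fog      154   102
6    fog      152   100
filter rows where rain_mm < 242:
   cond  rain_mm  wind
5  rain      209    15
8   fog      185     6
4   fog      154   102
6   fog      152   100
group by cond, min of wind:
cond
fog      6
rain    15
Name: wind, dtype: int64
reset_index():
   cond  wind
0   fog     6
1  rain    15
add column wind_plus_5 = t['wind'] + 5:
   cond  wind  wind_plus_5
0   fog     6           11
1  rain    15           20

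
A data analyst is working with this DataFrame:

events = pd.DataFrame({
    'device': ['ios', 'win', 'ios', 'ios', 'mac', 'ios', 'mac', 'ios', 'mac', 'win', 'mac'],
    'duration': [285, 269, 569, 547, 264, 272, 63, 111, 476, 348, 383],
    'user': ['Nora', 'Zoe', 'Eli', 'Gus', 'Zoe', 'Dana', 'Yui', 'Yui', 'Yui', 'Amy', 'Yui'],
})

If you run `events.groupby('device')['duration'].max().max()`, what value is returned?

group by device, max of duration:
device
ios    569
mac    476
win    348
Name: duration, dtype: int64

569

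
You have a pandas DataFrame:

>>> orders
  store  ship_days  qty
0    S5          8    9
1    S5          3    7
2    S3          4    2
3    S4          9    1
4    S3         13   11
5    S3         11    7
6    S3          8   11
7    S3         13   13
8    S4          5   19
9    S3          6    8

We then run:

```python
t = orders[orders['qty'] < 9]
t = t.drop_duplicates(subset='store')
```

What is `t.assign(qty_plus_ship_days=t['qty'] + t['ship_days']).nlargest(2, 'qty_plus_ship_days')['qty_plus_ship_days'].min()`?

filter rows where qty < 9:
  store  ship_days  qty
1    S5          3    7
2    S3          4    2
3    S4          9    1
5    S3         11    7
9    S3          6    8
drop duplicate store (keep=first):
  store  ship_days  qty
1    S5          3    7
2    S3          4    2
3    S4          9    1
add column qty_plus_ship_days = t['qty'] + t['ship_days']:
  store  ship_days  qty  qty_plus_ship_days
1    S5          3    7                  10
2    S3          4    2                   6
3    S4          9    1                  10
take 2 rows with largest qty_plus_ship_days:
  store  ship_days  qty  qty_plus_ship_days
1    S5          3    7                  10
3    S4          9    1                  10
Finally, min of column 'qty_plus_ship_days' = 10.

10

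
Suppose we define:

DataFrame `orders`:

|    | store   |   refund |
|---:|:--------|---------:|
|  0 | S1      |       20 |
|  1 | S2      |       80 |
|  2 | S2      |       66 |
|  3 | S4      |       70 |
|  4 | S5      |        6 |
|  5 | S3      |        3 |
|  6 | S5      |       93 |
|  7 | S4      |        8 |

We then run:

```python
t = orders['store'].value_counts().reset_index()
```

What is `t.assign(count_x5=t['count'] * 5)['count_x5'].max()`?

10

value_counts of store:
store
S2    2
S4    2
S5    2
S1    1
S3    1
Name: count, dtype: int64
reset_index():
  store  count
0    S2      2
1    S4      2
2    S5      2
3    S1      1
4    S3      1
add column count_x5 = t['count'] * 5:
  store  count  count_x5
0    S2      2        10
1    S4      2        10
2    S5      2        10
3    S1      1         5
4    S3      1         5
Reading off the max of column 'count_x5', we get 10.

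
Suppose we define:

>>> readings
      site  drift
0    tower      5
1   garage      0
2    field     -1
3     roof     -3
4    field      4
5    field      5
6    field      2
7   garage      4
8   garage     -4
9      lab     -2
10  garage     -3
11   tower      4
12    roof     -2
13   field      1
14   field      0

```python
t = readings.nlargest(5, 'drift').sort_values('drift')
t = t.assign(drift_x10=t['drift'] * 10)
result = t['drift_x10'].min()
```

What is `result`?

take 5 rows with largest drift:
      site  drift
0    tower      5
5    field      5
4    field      4
7   garage      4
11   tower      4
sort by drift:
      site  drift
4    field      4
7   garage      4
11   tower      4
0    tower      5
5    field      5
add column drift_x10 = t['drift'] * 10:
      site  drift  drift_x10
4    field      4         40
7   garage      4         40
11   tower      4         40
0    tower      5         50
5    field      5         50

40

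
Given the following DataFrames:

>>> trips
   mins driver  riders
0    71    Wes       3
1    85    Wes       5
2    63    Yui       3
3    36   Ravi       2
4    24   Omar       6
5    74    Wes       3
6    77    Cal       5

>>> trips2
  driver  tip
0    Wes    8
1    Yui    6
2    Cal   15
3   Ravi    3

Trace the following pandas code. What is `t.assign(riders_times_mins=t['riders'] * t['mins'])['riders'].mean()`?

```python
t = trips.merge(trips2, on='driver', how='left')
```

merge on 'driver' (how='left') → 7 rows:
   mins driver  riders   tip
0    71    Wes       3   8.0
1    85    Wes       5   8.0
2    63    Yui       3   6.0
3    36   Ravi       2   3.0
4    24   Omar       6   NaN
5    74    Wes       3   8.0
6    77    Cal       5  15.0
add column riders_times_mins = t['riders'] * t['mins']:
   mins driver  riders   tip  riders_times_mins
0    71    Wes       3   8.0                213
1    85    Wes       5   8.0                425
2    63    Yui       3   6.0                189
3    36   Ravi       2   3.0                 72
4    24   Omar       6   NaN                144
5    74    Wes       3   8.0                222
6    77    Cal       5  15.0                385
So mean() = 3.85714285714.

3.85714285714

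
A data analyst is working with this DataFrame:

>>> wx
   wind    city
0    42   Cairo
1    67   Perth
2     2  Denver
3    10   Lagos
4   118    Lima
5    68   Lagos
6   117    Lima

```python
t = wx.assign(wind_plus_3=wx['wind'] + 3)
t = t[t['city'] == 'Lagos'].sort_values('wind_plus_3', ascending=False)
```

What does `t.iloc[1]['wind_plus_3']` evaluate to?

add column wind_plus_3 = wx['wind'] + 3:
   wind    city  wind_plus_3
0    42   Cairo           45
1    67   Perth           70
2     2  Denver            5
3    10   Lagos           13
4   118    Lima          121
5    68   Lagos           71
6   117    Lima          120
filter rows where city == 'Lagos':
   wind   city  wind_plus_3
3    10  Lagos           13
5    68  Lagos           71
sort by wind_plus_3 descending:
   wind   city  wind_plus_3
5    68  Lagos           71
3    10  Lagos           13
Finally, value at position 1, column 'wind_plus_3' = 13.

13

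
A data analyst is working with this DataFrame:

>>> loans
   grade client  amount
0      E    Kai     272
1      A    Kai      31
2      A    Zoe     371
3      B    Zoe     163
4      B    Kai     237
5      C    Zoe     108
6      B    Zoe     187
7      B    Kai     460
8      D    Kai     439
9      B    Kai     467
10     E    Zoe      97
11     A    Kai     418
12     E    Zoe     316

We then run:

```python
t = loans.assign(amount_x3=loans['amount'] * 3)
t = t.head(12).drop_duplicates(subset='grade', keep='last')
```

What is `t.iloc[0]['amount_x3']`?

add column amount_x3 = loans['amount'] * 3:
   grade client  amount  amount_x3
0      E    Kai     272        816
1      A    Kai      31         93
2      A    Zoe     371       1113
3      B    Zoe     163        489
4      B    Kai     237        711
5      C    Zoe     108        324
6      B    Zoe     187        561
7      B    Kai     460       1380
8      D    Kai     439       1317
9      B    Kai     467       1401
10     E    Zoe      97        291
11     A    Kai     418       1254
12     E    Zoe     316        948
take first 12 rows:
   grade client  amount  amount_x3
0      E    Kai     272        816
1      A    Kai      31         93
2      A    Zoe     371       1113
3      B    Zoe     163        489
4      B    Kai     237        711
5      C    Zoe     108        324
6      B    Zoe     187        561
7      B    Kai     460       1380
8      D    Kai     439       1317
9      B    Kai     467       1401
10     E    Zoe      97        291
11     A    Kai     418       1254
drop duplicate grade (keep=last):
   grade client  amount  amount_x3
5      C    Zoe     108        324
8      D    Kai     439       1317
9      B    Kai     467       1401
10     E    Zoe      97        291
11     A    Kai     418       1254

324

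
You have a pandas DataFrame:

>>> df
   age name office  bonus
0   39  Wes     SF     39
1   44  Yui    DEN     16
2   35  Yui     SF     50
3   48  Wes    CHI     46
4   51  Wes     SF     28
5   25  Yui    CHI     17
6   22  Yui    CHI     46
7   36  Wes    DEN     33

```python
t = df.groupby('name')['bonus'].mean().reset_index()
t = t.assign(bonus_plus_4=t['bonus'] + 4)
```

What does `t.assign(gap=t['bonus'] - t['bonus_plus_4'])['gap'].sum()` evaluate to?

-8.0

group by name, mean of bonus:
name
Wes    36.50
Yui    32.25
Name: bonus, dtype: float64
reset_index():
  name  bonus
0  Wes  36.50
1  Yui  32.25
add column bonus_plus_4 = t['bonus'] + 4:
  name  bonus  bonus_plus_4
0  Wes  36.50         40.50
1  Yui  32.25         36.25
add column gap = t['bonus'] - t['bonus_plus_4']:
  name  bonus  bonus_plus_4  gap
0  Wes  36.50         40.50 -4.0
1  Yui  32.25         36.25 -4.0
Taking the sum of column 'gap' gives -8.0.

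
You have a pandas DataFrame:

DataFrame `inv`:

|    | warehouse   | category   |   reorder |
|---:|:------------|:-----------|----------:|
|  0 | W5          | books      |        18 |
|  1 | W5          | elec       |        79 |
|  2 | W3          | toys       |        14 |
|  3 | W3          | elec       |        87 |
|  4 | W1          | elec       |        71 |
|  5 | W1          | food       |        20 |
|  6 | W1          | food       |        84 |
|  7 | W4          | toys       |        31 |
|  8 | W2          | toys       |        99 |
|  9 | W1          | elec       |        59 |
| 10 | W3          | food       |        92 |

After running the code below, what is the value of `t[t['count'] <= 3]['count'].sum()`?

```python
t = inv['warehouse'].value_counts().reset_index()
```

7

value_counts of warehouse:
warehouse
W1    4
W3    3
W5    2
W4    1
W2    1
Name: count, dtype: int64
reset_index():
  warehouse  count
0        W1      4
1        W3      3
2        W5      2
3        W4      1
4        W2      1
filter rows where count <= 3:
  warehouse  count
1        W3      3
2        W5      2
3        W4      1
4        W2      1
sum of column 'count' → 7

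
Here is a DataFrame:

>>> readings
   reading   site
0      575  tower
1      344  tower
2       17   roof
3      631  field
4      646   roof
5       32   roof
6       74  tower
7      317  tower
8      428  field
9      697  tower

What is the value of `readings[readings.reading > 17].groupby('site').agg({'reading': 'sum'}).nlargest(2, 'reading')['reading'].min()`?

1059

filter rows where reading > 17:
   reading   site
0      575  tower
1      344  tower
3      631  field
4      646   roof
5       32   roof
6       74  tower
7      317  tower
8      428  field
9      697  tower
group by site, sum of reading:
       reading
site          
field     1059
roof       678
tower     2007
take 2 rows with largest reading:
       reading
site          
tower     2007
field     1059
Finally, min of column 'reading' = 1059.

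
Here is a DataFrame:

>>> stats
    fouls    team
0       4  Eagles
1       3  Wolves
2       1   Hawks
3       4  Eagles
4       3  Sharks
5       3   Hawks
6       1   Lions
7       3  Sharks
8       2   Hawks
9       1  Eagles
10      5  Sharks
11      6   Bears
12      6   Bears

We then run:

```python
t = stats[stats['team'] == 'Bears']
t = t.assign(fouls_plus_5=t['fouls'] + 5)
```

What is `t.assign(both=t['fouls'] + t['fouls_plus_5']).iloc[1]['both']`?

17

filter rows where team == 'Bears':
    fouls   team
11      6  Bears
12      6  Bears
add column fouls_plus_5 = t['fouls'] + 5:
    fouls   team  fouls_plus_5
11      6  Bears            11
12      6  Bears            11
add column both = t['fouls'] + t['fouls_plus_5']:
    fouls   team  fouls_plus_5  both
11      6  Bears            11    17
12      6  Bears            11    17
Finally, value at position 1, column 'both' = 17.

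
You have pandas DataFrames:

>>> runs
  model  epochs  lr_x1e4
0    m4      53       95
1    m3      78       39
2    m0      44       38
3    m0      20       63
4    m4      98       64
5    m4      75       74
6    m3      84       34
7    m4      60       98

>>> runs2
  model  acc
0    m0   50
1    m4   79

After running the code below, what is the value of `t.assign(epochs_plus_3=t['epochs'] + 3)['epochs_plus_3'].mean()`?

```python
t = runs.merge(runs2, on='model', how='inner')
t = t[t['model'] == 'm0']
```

merge on 'model' (how='inner') → 6 rows:
  model  epochs  lr_x1e4  acc
0    m4      53       95   79
1    m0      44       38   50
2    m0      20       63   50
3    m4      98       64   79
4    m4      75       74   79
5    m4      60       98   79
filter rows where model == 'm0':
  model  epochs  lr_x1e4  acc
1    m0      44       38   50
2    m0      20       63   50
add column epochs_plus_3 = t['epochs'] + 3:
  model  epochs  lr_x1e4  acc  epochs_plus_3
1    m0      44       38   50             47
2    m0      20       63   50             23
So mean() = 35.0.

35.0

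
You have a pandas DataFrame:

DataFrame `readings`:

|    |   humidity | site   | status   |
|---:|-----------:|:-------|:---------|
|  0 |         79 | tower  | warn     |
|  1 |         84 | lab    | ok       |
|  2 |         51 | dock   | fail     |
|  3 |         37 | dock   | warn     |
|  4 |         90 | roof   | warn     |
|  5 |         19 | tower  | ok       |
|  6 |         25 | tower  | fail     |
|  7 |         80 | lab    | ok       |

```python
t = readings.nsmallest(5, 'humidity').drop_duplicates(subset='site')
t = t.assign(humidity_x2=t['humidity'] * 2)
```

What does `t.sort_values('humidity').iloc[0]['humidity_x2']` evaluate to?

take 5 rows with smallest humidity:
   humidity   site status
5        19  tower     ok
6        25  tower   fail
3        37   dock   warn
2        51   dock   fail
0        79  tower   warn
drop duplicate site (keep=first):
   humidity   site status
5        19  tower     ok
3        37   dock   warn
add column humidity_x2 = t['humidity'] * 2:
   humidity   site status  humidity_x2
5        19  tower     ok           38
3        37   dock   warn           74
sort by humidity:
   humidity   site status  humidity_x2
5        19  tower     ok           38
3        37   dock   warn           74
The value at position 0, column 'humidity_x2' is 38.

38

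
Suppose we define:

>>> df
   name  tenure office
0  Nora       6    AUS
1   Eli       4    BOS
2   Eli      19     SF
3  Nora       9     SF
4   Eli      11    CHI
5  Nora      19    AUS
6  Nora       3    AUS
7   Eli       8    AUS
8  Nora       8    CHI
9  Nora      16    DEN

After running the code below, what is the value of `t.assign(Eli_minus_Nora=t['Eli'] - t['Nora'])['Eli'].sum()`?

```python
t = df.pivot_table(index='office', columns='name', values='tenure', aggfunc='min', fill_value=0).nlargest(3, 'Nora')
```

pivot: rows=office, cols=name, min(tenure):
name    Eli  Nora
office           
AUS       8     3
BOS       4     0
CHI      11     8
DEN       0    16
SF       19     9
take 3 rows with largest Nora:
name    Eli  Nora
office           
DEN       0    16
SF       19     9
CHI      11     8
add column Eli_minus_Nora = t['Eli'] - t['Nora']:
name    Eli  Nora  Eli_minus_Nora
office                           
DEN       0    16             -16
SF       19     9              10
CHI      11     8               3
Hence 30.

30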